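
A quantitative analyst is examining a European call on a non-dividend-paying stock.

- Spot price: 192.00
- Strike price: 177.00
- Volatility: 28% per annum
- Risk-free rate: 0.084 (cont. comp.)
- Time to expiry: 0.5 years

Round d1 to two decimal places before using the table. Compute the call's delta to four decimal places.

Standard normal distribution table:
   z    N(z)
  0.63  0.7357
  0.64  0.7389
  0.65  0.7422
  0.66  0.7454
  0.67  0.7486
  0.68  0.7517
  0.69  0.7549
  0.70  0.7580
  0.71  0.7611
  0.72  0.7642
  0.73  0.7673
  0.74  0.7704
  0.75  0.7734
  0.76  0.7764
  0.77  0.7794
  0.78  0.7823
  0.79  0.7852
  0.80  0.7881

0.7642

σ√T = 0.28 × 0.7071 = 0.1980
d₁ = [ln(192/177) + (0.084 + 0.28²/2)·0.5] / 0.1980 = [0.0813 + 0.0616] / 0.1980 = 0.7220 which rounds to 0.72
N(d₁) = N(0.72) = 0.7642
Δ_call = N(d₁) = 0.7642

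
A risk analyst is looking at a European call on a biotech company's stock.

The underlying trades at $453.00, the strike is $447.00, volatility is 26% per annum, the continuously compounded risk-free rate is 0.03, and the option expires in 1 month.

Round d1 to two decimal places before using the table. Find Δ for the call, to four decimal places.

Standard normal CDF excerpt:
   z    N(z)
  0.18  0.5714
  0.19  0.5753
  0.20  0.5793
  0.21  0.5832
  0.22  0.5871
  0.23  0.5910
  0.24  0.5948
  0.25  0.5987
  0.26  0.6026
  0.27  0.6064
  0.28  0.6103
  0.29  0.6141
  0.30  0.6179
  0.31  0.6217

σ√T = 0.26·√0.08333 = 0.0751
ln(S/K) + (r + σ²/2)T = ln(453/447) + (0.03 + 0.26²/2)·0.08333 = 0.0133 + 0.0053 = 0.0187
d₁ = 0.0187 / 0.0751 = 0.2485 → 0.25
N(d₁) = N(0.25) = 0.5987
Δ_call = N(d₁) = 0.5987

0.5987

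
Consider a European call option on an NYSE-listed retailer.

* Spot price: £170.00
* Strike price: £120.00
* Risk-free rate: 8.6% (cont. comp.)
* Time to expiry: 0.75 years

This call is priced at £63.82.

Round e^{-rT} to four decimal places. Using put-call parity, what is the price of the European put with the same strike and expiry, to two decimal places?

£6.32

e^(−rT) = e^(−0.086·0.75) = 0.9375
Put-call parity: C − P = S − K·e^(−rT) = 170 − 120·0.9375 = 170 − 112.5000 = 57.5000
P = C − (C − P) = 63.82 − (57.5000) = 6.3200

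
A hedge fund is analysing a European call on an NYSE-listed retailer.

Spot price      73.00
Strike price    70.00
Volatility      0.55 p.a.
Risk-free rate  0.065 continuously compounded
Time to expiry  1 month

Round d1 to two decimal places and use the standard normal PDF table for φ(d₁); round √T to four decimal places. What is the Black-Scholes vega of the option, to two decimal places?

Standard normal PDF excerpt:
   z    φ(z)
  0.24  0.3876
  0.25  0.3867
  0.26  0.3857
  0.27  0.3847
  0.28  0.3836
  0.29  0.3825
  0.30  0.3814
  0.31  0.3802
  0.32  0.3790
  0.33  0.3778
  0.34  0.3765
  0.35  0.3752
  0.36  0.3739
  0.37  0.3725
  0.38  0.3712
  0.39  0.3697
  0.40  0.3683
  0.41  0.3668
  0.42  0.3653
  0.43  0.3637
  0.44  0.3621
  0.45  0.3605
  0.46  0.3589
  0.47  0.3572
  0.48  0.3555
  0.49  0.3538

σ√T = 0.55·√0.08333 = 0.1588
d₁ = [ln(73/70) + (0.065 + 0.55²/2)·0.08333] / 0.1588 = [0.0420 + 0.0180] / 0.1588 = 0.3778 ≈ 0.38
√T = √0.08333 = 0.2887
φ(d₁) = φ(0.38) = 0.3712
vega = S·φ(d₁)·√T = 73·0.3712·0.2887 = 7.8231
(The put has the same vega.)

7.82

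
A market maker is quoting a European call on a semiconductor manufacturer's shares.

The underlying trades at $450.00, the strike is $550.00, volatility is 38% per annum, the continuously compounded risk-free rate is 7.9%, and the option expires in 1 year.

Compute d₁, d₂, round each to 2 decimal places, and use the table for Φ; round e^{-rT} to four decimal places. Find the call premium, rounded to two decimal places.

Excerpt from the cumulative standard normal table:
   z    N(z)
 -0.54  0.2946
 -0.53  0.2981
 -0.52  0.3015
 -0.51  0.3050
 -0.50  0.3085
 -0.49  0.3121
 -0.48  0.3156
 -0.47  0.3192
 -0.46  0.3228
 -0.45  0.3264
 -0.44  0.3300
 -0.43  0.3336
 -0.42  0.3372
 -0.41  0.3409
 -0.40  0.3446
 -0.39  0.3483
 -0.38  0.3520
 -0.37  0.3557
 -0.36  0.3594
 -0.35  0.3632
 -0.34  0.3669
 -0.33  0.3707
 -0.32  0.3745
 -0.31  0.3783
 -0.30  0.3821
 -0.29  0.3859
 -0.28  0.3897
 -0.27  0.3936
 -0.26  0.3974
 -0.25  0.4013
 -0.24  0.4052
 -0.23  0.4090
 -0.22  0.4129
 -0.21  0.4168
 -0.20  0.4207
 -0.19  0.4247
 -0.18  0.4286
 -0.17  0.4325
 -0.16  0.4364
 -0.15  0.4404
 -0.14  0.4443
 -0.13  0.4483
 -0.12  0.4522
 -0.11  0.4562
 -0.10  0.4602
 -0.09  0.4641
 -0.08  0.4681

$46.73

σ√T = 0.38 × 1.0000 = 0.3800
ln(S/K) + (r + σ²/2)T = ln(450/550) + (0.079 + 0.38²/2)·1 = -0.2007 + 0.1512 = -0.0495
d₁ = -0.0495 / 0.3800 = -0.1302 ≈ -0.13
d₂ = d₁ − σ√T = -0.1302 − 0.3800 = -0.5102 ≈ -0.51
e^(−rT) = e^(−0.079·1) = 0.9240
N(d₁) = N(-0.13) = 0.4483;  N(d₂) = N(-0.51) = 0.3050
C = 450·0.4483 − 550·0.9240·0.3050 = 201.7350 − 155.0010 = 46.7340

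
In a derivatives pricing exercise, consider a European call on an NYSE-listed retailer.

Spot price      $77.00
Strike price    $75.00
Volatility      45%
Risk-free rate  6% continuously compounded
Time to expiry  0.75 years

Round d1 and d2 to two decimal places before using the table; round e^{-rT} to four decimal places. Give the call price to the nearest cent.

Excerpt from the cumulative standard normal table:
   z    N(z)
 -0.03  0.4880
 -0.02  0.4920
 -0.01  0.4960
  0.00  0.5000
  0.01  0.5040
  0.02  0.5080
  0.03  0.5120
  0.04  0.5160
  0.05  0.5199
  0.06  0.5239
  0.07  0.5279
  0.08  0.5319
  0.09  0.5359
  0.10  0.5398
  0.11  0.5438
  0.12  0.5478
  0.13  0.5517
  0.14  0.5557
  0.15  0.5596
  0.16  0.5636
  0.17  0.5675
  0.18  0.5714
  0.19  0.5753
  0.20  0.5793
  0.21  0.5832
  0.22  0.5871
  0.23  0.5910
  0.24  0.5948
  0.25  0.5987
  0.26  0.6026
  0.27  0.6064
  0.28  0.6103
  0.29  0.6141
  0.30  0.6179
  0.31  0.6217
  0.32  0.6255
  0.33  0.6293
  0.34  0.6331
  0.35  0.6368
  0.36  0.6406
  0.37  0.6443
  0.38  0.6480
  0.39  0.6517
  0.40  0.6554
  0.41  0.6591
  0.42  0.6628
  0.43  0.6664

T = 0.75;  σ√T = 0.3897
d₁ = [ln(77/75) + (0.06 + 0.45²/2)·0.75] / 0.3897 = [0.0263 + 0.1209] / 0.3897 = 0.3779 ⇒ 0.38
d₂ = d₁ − σ√T = 0.3779 − 0.3897 = -0.0119 ⇒ -0.01
exp(−rT) = exp(−0.06·0.75) = 0.9560
N(d₁) = N(0.38) = 0.6480;  N(d₂) = N(-0.01) = 0.4960
C = 77·0.6480 − 75·0.9560·0.4960 = 49.8960 − 35.5632 = 14.3328

$14.33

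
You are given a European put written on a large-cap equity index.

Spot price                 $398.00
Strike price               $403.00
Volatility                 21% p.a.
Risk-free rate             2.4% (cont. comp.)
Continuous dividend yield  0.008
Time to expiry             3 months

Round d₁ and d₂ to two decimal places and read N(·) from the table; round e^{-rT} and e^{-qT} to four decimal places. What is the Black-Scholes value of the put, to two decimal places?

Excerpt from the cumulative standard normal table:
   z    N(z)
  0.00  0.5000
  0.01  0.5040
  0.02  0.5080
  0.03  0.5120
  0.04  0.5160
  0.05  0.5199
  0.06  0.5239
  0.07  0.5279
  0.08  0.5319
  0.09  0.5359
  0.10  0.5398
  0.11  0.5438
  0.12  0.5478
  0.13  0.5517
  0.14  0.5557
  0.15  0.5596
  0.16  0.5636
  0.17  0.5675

σ√T = 0.21·√0.25 = 0.1050
d₁ = [ln(398/403) + (0.024 − 0.008 + 0.21²/2)·0.25] / 0.1050 = [-0.0125 + 0.0095] / 0.1050 = -0.0283 ≈ -0.03
d₂ = d₁ − σ√T = -0.0283 − 0.1050 = -0.1333 ≈ -0.13
e^(−qT) = e^(−0.008·0.25) = 0.9980;  e^(−rT) = e^(−0.024·0.25) = 0.9940
P = 403·0.9940·N(0.13) − 398·0.9980·N(0.03) = 403·0.9940·0.5517 − 398·0.9980·0.5120 = 221.0011 − 203.3684 = 17.6326

$17.63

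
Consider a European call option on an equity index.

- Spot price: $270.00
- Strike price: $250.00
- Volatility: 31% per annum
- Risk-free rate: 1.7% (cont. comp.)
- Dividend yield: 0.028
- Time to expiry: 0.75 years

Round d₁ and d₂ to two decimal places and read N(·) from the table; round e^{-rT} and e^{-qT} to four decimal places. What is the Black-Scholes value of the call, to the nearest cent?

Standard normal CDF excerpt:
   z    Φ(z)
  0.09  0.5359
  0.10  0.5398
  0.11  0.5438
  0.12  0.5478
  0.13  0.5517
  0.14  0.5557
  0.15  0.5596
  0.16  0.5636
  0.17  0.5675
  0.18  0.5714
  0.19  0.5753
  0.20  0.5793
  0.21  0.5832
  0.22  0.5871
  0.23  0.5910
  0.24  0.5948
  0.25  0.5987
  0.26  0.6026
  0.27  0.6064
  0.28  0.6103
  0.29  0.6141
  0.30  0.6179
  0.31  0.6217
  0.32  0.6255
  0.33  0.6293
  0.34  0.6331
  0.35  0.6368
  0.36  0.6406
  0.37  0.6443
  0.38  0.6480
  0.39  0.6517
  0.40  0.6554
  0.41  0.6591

$37.09

T = 0.75;  σ√T = 0.2685
d₁ = [ln(270/250) + (0.017 − 0.028 + ½·0.31²)·0.75] / (σ√T) = (0.0770 + 0.0278) / 0.2685 = 0.3902 ⇒ 0.39
d₂ = 0.3902 − 0.2685 = 0.1217 ⇒ 0.12
exp(−qT) = exp(−0.028·0.75) = 0.9792;  exp(−rT) = exp(−0.017·0.75) = 0.9873
C = 270·0.9792·N(0.39) − 250·0.9873·N(0.12) = 270·0.9792·0.6517 − 250·0.9873·0.5478 = 172.2991 − 135.2107 = 37.0883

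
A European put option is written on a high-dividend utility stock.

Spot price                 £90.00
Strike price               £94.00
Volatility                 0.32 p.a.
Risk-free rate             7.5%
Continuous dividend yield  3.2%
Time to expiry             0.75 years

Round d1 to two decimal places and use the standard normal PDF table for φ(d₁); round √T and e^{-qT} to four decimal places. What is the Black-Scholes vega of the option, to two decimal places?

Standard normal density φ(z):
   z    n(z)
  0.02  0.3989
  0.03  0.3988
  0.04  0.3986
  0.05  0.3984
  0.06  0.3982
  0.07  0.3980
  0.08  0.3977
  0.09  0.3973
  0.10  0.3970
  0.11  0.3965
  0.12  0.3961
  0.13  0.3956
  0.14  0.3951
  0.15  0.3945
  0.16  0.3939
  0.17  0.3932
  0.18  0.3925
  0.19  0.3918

σ√T = 0.32 × 0.8660 = 0.2771
ln(S/K) + (r − q + σ²/2)T = ln(90/94) + (0.075 − 0.032 + 0.32²/2)·0.75 = -0.0435 + 0.0707 = 0.0272
d₁ = 0.0272 / 0.2771 = 0.0980 which rounds to 0.10
√T = √0.75 = 0.8660
φ(d₁) = φ(0.10) = 0.3970
exp(−qT) = exp(−0.032·0.75) = 0.9763
vega = S·exp(−qT)·φ(d₁)·√T = 90·0.9763·0.3970·0.8660 = 30.2089
(Call and put vega coincide under Black-Scholes.)

30.21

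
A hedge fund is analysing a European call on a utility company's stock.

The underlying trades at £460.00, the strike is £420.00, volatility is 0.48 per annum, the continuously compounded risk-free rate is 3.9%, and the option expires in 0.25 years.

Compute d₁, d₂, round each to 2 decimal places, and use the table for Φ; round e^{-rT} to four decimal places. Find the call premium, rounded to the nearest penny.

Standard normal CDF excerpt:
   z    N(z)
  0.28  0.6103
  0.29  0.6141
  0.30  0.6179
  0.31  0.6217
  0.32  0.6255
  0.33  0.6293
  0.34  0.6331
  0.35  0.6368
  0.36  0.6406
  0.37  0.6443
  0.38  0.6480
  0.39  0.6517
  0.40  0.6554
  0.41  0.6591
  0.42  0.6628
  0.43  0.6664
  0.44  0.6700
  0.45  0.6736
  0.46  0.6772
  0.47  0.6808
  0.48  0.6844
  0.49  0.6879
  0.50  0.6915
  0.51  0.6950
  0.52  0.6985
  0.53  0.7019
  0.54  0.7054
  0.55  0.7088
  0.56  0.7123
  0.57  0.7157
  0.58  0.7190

σ√T = 0.48 × 0.5000 = 0.2400
d₁ = [ln(460/420) + (0.039 + 0.48²/2)·0.25] / 0.2400 = [0.0910 + 0.0386] / 0.2400 = 0.5397 ⇒ 0.54
d₂ = d₁ − σ√T = 0.5397 − 0.2400 = 0.2997 ⇒ 0.30
exp(−rT) = exp(−0.039·0.25) = 0.9903
N(d₁) = N(0.54) = 0.7054;  N(d₂) = N(0.30) = 0.6179
C = 460·0.7054 − 420·0.9903·0.6179 = 324.4840 − 257.0007 = 67.4833

£67.48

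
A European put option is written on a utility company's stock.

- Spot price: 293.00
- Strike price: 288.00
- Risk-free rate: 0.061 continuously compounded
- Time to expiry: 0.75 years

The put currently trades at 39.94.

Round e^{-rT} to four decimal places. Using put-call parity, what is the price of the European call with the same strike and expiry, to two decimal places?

exp(−rT) = exp(−0.061·0.75) = 0.9553
Put-call parity: C − P = S − K·e^(−rT) = 293 − 288·0.9553 = 293 − 275.1264 = 17.8736
C = P + (C − P) = 39.94 + (17.8736) = 57.8136

57.81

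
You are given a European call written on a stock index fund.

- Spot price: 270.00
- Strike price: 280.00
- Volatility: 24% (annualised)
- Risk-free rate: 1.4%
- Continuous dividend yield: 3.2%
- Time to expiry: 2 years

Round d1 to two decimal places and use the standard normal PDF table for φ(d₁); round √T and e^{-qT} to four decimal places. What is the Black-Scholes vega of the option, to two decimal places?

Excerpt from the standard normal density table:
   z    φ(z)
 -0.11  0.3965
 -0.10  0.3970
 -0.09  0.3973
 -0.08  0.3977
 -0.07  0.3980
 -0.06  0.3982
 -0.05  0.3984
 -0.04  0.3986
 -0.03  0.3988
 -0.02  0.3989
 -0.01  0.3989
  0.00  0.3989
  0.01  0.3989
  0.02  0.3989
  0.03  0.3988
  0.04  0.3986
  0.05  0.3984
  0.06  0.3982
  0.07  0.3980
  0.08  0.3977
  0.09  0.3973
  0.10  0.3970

142.76

σ√T = 0.24·√2 = 0.3394
ln(S/K) + (r − q + σ²/2)T = ln(270/280) + (0.014 − 0.032 + 0.24²/2)·2 = -0.0364 + 0.0216 = -0.0148
d₁ = -0.0148 / 0.3394 = -0.0435 → -0.04
√T = √2 = 1.4142
φ(d₁) = φ(-0.04) = 0.3986
exp(−qT) = exp(−0.032·2) = 0.9380
vega = S·exp(−qT)·φ(d₁)·√T = 270·0.9380·0.3986·1.4142 = 142.7627
(Call and put vega coincide under Black-Scholes.)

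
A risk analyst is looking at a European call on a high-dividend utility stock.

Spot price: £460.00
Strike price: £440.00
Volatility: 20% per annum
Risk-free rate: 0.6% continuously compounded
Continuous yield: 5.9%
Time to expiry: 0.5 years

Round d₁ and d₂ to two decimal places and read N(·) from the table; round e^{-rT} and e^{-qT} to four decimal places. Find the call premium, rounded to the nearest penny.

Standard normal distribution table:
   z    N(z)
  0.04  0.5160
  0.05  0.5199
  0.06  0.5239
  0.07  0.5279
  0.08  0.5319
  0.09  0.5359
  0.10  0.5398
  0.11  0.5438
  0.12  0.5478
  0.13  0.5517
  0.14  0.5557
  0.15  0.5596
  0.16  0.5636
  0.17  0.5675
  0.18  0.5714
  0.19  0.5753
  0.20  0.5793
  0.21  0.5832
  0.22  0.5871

£28.90

T = 0.5;  σ√T = 0.1414
d₁ = [ln(460/440) + (0.006 − 0.059 + ½·0.2²)·0.5] / (σ√T) = (0.0445 − 0.0165) / 0.1414 = 0.1976 ⇒ 0.20
d₂ = 0.1976 − 0.1414 = 0.0562 ⇒ 0.06
e^(−qT) = e^(−0.059·0.5) = 0.9709;  e^(−rT) = e^(−0.006·0.5) = 0.9970
N(d₁) = N(0.20) = 0.5793;  N(d₂) = N(0.06) = 0.5239
C = 460·0.9709·0.5793 − 440·0.9970·0.5239 = 258.7235 − 229.8245 = 28.8990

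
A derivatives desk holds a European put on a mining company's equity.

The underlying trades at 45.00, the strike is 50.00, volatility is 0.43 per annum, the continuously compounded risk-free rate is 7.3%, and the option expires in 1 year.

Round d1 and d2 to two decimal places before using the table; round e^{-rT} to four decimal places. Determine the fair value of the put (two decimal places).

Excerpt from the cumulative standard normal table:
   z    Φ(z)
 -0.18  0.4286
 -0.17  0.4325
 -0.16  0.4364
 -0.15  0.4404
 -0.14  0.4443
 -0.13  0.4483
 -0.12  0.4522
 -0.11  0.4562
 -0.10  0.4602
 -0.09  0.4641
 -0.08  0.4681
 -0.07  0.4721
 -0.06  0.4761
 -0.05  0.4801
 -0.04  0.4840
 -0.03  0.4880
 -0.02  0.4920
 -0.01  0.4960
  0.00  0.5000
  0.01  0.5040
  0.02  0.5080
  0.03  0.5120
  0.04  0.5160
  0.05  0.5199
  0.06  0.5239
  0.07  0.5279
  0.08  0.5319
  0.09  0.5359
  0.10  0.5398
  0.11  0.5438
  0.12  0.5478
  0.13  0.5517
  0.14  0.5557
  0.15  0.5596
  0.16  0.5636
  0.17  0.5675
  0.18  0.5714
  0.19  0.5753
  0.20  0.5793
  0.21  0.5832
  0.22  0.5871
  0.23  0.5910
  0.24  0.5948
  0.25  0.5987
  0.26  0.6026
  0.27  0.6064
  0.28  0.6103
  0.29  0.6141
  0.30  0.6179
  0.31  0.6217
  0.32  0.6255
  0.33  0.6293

8.55

σ√T = 0.43 × 1.0000 = 0.4300
d₁ = [ln(45/50) + (0.073 + ½·0.43²)·1] / (σ√T) = (-0.1054 + 0.1654) / 0.4300 = 0.1397 → 0.14
d₂ = 0.1397 − 0.4300 = -0.2903 → -0.29
exp(−rT) = exp(−0.073·1) = 0.9296
P = 50·0.9296·N(0.29) − 45·N(-0.14) = 50·0.9296·0.6141 − 45·0.4443 = 28.5434 − 19.9935 = 8.5499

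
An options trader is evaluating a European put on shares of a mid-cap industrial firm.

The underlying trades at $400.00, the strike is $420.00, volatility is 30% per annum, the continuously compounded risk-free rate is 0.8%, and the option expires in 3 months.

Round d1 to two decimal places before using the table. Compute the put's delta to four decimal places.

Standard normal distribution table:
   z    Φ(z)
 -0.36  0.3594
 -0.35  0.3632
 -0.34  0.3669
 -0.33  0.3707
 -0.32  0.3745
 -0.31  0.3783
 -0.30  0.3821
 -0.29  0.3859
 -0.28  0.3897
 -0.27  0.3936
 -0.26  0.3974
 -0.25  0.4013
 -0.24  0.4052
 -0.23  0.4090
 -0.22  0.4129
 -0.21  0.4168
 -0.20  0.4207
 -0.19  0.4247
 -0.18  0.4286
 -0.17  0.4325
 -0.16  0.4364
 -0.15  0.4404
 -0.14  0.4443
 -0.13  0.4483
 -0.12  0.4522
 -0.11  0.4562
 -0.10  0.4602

-0.5948

T = 0.25;  σ√T = 0.1500
d₁ = [ln(400/420) + (0.008 + 0.3²/2)·0.25] / 0.1500 = [-0.0488 + 0.0132] / 0.1500 = -0.2369 ⇒ -0.24
N(d₁) = N(-0.24) = 0.4052
Δ_put = N(d₁) − 1 = 0.4052 − 1 = -0.5948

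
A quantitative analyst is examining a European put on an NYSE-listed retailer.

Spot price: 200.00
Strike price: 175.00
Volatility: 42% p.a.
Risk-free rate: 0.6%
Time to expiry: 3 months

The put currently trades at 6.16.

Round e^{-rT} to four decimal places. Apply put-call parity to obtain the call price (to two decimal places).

31.42

e^(−rT) = e^(−0.006·0.25) = 0.9985
Put-call parity: C − P = S − K·e^(−rT) = 200 − 175·0.9985 = 200 − 174.7375 = 25.2625
C = P + (C − P) = 6.16 + (25.2625) = 31.4225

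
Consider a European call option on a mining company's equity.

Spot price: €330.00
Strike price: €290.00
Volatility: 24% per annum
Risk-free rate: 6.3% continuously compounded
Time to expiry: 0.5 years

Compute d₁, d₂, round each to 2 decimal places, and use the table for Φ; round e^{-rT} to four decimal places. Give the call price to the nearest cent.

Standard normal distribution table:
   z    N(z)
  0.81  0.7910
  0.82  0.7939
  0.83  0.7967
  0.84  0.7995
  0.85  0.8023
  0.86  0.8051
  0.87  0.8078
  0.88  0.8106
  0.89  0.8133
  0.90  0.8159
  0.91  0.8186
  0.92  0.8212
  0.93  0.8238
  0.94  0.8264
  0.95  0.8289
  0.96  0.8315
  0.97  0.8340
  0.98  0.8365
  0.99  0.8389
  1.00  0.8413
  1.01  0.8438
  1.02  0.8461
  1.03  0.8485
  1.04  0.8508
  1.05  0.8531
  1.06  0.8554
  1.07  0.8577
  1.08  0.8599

€53.76

T = 0.5;  σ√T = 0.1697
d₁ = [ln(330/290) + (0.063 + 0.24²/2)·0.5] / 0.1697 = [0.1292 + 0.0459] / 0.1697 = 1.0319 ⇒ 1.03
d₂ = d₁ − σ√T = 1.0319 − 0.1697 = 0.8622 ⇒ 0.86
exp(−rT) = exp(−0.063·0.5) = 0.9690
C = 330·N(1.03) − 290·0.9690·N(0.86) = 330·0.8485 − 290·0.9690·0.8051 = 280.0050 − 226.2412 = 53.7638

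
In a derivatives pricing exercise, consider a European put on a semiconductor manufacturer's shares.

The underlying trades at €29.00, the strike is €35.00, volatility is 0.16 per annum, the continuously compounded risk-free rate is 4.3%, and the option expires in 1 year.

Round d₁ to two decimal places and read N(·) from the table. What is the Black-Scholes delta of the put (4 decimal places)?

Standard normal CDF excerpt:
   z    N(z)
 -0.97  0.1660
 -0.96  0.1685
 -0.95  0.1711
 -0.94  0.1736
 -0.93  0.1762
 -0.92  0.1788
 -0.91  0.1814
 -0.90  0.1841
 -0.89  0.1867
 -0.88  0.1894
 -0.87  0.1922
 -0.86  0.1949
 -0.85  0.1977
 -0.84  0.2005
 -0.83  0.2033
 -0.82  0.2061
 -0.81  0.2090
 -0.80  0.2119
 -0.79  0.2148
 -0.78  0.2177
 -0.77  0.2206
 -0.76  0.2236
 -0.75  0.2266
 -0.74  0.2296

-0.7967

σ√T = 0.16 × 1.0000 = 0.1600
d₁ = [ln(29/35) + (0.043 + 0.16²/2)·1] / 0.1600 = [-0.1881 + 0.0558] / 0.1600 = -0.8266 ≈ -0.83
N(d₁) = N(-0.83) = 0.2033
Δ_put = N(d₁) − 1 = 0.2033 − 1 = -0.7967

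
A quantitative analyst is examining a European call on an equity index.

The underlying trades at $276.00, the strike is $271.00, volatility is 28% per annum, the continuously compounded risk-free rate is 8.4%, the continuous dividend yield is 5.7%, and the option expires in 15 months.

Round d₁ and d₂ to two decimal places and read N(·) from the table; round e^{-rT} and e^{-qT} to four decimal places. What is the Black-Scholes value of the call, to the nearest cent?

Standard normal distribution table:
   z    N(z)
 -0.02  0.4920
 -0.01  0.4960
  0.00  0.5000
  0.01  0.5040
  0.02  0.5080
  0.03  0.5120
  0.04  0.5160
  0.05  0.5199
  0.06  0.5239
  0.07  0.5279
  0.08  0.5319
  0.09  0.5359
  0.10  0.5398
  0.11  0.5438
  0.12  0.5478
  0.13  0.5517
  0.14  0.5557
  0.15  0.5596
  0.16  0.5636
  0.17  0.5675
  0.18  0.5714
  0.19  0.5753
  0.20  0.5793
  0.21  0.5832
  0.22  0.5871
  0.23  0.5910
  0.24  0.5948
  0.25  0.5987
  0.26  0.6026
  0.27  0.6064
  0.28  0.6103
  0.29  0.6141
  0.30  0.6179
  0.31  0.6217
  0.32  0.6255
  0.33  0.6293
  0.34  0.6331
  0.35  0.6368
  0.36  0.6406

σ√T = 0.28·√1.25 = 0.3130
ln(S/K) + (r − q + σ²/2)T = ln(276/271) + (0.084 − 0.057 + 0.28²/2)·1.25 = 0.0183 + 0.0828 = 0.1010
d₁ = 0.1010 / 0.3130 = 0.3227 → 0.32
d₂ = d₁ − σ√T = 0.3227 − 0.3130 = 0.0097 → 0.01
exp(−qT) = exp(−0.057·1.25) = 0.9312;  exp(−rT) = exp(−0.084·1.25) = 0.9003
N(d₁) = N(0.32) = 0.6255;  N(d₂) = N(0.01) = 0.5040
C = 276·0.9312·0.6255 − 271·0.9003·0.5040 = 160.7605 − 122.9666 = 37.7939

$37.79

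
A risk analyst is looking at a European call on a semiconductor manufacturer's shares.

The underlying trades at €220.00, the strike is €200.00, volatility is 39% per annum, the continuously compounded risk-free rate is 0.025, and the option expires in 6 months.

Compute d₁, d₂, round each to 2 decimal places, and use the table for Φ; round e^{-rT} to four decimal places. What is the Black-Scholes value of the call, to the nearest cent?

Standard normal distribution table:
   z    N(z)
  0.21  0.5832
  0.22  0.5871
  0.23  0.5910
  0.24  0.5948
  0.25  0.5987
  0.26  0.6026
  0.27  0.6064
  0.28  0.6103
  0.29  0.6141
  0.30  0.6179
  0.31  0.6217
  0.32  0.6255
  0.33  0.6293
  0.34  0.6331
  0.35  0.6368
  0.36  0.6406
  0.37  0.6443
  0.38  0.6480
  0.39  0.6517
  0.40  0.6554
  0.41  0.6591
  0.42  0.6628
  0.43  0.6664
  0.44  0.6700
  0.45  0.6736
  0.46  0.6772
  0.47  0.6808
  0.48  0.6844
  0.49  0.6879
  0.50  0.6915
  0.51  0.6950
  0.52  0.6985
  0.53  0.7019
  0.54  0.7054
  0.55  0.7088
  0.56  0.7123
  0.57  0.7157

€36.16

σ√T = 0.39 × 0.7071 = 0.2758
d₁ = [ln(220/200) + (0.025 + 0.39²/2)·0.5] / 0.2758 = [0.0953 + 0.0505] / 0.2758 = 0.5288 ≈ 0.53
d₂ = d₁ − σ√T = 0.5288 − 0.2758 = 0.2531 ≈ 0.25
e^(−rT) = e^(−0.025·0.5) = 0.9876
N(d₁) = N(0.53) = 0.7019;  N(d₂) = N(0.25) = 0.5987
C = 220·0.7019 − 200·0.9876·0.5987 = 154.4180 − 118.2552 = 36.1628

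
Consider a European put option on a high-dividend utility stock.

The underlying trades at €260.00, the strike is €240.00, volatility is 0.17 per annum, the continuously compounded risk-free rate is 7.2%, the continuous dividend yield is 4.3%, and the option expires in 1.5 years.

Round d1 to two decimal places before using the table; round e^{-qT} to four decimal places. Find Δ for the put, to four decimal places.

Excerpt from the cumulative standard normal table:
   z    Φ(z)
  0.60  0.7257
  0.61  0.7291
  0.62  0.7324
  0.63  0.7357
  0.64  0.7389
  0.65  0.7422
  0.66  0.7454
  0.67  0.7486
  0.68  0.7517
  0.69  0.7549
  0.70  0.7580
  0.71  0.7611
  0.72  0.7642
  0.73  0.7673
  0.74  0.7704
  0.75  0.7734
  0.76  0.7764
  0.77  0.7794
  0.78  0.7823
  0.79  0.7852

-0.2269

σ√T = 0.17·√1.5 = 0.2082
d₁ = [ln(260/240) + (0.072 − 0.043 + 0.17²/2)·1.5] / 0.2082 = [0.0800 + 0.0652] / 0.2082 = 0.6975 → 0.70
N(d₁) = N(0.70) = 0.7580
Δ_put = exp(−qT)·(N(d₁) − 1) = 0.9375·(0.7580 − 1) = -0.2269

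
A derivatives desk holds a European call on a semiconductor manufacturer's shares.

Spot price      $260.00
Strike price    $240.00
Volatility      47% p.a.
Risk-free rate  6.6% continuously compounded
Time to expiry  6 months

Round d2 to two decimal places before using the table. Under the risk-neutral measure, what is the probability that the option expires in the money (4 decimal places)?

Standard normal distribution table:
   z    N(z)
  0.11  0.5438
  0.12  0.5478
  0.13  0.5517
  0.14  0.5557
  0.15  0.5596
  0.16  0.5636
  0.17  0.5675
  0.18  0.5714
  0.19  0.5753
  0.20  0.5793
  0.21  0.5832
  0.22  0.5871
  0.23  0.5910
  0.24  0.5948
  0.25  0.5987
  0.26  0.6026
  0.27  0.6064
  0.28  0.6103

σ√T = 0.47 × 0.7071 = 0.3323
ln(S/K) + (r + σ²/2)T = ln(260/240) + (0.066 + 0.47²/2)·0.5 = 0.0800 + 0.0882 = 0.1683
d₁ = 0.1683 / 0.3323 = 0.5063 ≈ 0.51
d₂ = d₁ − σ√T = 0.5063 − 0.3323 = 0.1740 ≈ 0.17
Risk-neutral Pr[S_T > K] = N(d₂) = N(0.17) = 0.5675

0.5675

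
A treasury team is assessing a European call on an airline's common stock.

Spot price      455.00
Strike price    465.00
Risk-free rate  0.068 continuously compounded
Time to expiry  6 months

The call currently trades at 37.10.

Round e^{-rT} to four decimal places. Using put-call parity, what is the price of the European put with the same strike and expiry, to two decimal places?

31.57

exp(−rT) = exp(−0.068·0.5) = 0.9666
Put-call parity: C − P = S − K·e^(−rT) = 455 − 465·0.9666 = 455 − 449.4690 = 5.5310
P = C − (C − P) = 37.10 − (5.5310) = 31.5690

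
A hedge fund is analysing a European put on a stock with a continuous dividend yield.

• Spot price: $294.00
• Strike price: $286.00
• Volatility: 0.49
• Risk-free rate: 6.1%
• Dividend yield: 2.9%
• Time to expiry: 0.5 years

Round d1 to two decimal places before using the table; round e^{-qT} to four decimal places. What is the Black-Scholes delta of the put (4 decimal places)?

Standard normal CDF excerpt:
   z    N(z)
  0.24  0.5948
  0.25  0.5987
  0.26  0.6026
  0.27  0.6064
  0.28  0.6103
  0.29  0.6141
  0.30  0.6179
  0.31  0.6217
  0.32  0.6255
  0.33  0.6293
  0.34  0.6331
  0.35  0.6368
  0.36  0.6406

σ√T = 0.49·√0.5 = 0.3465
d₁ = [ln(294/286) + (0.061 − 0.029 + 0.49²/2)·0.5] / 0.3465 = [0.0276 + 0.0760] / 0.3465 = 0.2990 → 0.30
N(d₁) = N(0.30) = 0.6179
Δ_put = exp(−qT)·(N(d₁) − 1) = 0.9856·(0.6179 − 1) = -0.3766

-0.3766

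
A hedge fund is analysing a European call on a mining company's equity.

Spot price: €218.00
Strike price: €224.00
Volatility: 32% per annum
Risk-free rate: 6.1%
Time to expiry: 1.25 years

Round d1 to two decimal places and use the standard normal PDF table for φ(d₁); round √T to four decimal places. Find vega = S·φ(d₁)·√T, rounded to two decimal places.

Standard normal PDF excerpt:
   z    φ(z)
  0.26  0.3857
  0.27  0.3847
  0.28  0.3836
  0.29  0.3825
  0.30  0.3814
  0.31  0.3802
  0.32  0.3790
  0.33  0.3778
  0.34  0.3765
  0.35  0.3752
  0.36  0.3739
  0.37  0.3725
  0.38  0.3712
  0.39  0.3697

T = 1.25;  σ√T = 0.3578
d₁ = [ln(218/224) + (0.061 + 0.32²/2)·1.25] / 0.3578 = [-0.0272 + 0.1402] / 0.3578 = 0.3161 which rounds to 0.32
√T = √1.25 = 1.1180
φ(d₁) = φ(0.32) = 0.3790
vega = S·φ(d₁)·√T = 218·0.3790·1.1180 = 92.3714
(Call and put vega coincide under Black-Scholes.)

92.37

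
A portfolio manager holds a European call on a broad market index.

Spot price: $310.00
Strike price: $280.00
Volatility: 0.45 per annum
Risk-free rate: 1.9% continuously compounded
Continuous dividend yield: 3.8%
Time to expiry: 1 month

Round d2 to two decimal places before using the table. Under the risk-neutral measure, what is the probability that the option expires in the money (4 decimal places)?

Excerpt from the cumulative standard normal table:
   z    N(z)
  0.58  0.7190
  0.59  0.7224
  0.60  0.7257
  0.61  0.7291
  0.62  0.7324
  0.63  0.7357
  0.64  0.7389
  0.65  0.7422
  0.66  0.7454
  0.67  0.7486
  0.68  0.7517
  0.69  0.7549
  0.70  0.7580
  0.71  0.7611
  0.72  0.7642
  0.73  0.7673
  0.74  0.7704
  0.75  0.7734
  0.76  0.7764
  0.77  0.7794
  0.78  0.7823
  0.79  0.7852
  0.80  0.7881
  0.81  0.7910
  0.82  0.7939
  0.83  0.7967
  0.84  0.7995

0.7611

σ√T = 0.45·√0.08333 = 0.1299
d₁ = [ln(310/280) + (0.019 − 0.038 + ½·0.45²)·0.08333] / (σ√T) = (0.1018 + 0.0069) / 0.1299 = 0.8363 which rounds to 0.84
d₂ = 0.8363 − 0.1299 = 0.7064 which rounds to 0.71
Risk-neutral Pr[S_T > K] = N(d₂) = N(0.71) = 0.7611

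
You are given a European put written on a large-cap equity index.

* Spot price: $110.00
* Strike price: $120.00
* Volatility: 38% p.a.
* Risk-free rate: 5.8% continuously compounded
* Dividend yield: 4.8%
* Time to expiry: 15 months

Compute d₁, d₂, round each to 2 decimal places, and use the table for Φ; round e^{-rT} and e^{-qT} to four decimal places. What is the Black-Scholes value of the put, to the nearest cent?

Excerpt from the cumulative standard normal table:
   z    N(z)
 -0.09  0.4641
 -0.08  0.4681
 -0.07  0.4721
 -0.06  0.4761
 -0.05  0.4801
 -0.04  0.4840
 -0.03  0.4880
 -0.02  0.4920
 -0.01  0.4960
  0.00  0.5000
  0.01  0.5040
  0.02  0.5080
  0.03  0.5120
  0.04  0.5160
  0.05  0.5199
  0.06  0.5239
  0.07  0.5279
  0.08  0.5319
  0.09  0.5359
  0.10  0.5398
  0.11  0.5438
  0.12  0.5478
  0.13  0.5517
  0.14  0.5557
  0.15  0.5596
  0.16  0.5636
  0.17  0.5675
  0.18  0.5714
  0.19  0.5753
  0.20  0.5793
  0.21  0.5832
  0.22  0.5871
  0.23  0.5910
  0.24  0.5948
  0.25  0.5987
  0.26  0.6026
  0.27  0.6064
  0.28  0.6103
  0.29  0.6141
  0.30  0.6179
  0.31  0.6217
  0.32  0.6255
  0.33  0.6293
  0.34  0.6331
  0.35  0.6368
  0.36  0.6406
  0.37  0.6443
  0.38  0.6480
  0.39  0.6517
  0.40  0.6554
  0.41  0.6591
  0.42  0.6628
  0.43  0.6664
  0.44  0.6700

σ√T = 0.38·√1.25 = 0.4249
d₁ = [ln(110/120) + (0.058 − 0.048 + 0.38²/2)·1.25] / 0.4249 = [-0.0870 + 0.1027] / 0.4249 = 0.0370 ⇒ 0.04
d₂ = d₁ − σ√T = 0.0370 − 0.4249 = -0.3878 ⇒ -0.39
exp(−qT) = exp(−0.048·1.25) = 0.9418;  exp(−rT) = exp(−0.058·1.25) = 0.9301
N(−d₂) = N(0.39) = 0.6517;  N(−d₁) = N(-0.04) = 0.4840
P = 120·0.9301·0.6517 − 110·0.9418·0.4840 = 72.7375 − 50.1414 = 22.5961

$22.60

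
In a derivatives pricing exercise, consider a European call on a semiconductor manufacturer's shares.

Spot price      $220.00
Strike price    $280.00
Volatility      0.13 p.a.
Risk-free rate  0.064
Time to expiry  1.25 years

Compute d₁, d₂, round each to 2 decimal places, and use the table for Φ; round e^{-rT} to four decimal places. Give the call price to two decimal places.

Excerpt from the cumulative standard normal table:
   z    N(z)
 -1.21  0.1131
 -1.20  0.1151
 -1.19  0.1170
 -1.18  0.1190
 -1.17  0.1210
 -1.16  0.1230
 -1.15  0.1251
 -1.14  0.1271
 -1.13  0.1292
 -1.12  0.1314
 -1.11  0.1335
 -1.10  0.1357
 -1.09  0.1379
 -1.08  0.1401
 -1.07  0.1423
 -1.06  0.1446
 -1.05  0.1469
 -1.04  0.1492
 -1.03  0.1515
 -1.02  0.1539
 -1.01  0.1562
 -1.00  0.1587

$2.07

σ√T = 0.13 × 1.1180 = 0.1453
d₁ = [ln(220/280) + (0.064 + 0.13²/2)·1.25] / 0.1453 = [-0.2412 + 0.0906] / 0.1453 = -1.0362 ≈ -1.04
d₂ = d₁ − σ√T = -1.0362 − 0.1453 = -1.1815 ≈ -1.18
e^(−rT) = e^(−0.064·1.25) = 0.9231
N(d₁) = N(-1.04) = 0.1492;  N(d₂) = N(-1.18) = 0.1190
C = 220·0.1492 − 280·0.9231·0.1190 = 32.8240 − 30.7577 = 2.0663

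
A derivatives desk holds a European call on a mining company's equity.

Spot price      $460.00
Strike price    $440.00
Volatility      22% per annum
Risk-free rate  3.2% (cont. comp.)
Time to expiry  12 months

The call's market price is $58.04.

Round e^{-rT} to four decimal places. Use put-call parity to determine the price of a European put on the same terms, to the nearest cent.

e^(−rT) = e^(−0.032·1) = 0.9685
Put-call parity: C − P = S − K·e^(−rT) = 460 − 440·0.9685 = 460 − 426.1400 = 33.8600
P = C − (C − P) = 58.04 − (33.8600) = 24.1800

$24.18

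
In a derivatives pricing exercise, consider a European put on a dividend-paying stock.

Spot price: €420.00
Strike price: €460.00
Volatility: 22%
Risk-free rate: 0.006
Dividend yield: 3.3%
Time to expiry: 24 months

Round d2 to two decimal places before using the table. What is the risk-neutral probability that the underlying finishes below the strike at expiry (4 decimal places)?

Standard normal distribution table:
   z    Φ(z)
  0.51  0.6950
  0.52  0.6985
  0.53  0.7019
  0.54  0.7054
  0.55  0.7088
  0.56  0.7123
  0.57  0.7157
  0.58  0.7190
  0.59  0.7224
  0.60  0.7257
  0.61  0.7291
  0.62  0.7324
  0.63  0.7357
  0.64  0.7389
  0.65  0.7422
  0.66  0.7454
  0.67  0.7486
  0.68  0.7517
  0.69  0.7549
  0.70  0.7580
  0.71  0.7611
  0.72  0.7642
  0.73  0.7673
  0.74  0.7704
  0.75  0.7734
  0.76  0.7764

0.7324

σ√T = 0.22 × 1.4142 = 0.3111
d₁ = [ln(420/460) + (0.006 − 0.033 + ½·0.22²)·2] / (σ√T) = (-0.0910 − 0.0056) / 0.3111 = -0.3104 ≈ -0.31
d₂ = -0.3104 − 0.3111 = -0.6215 ≈ -0.62
Pr(exercise) under Q = N(−d₂) = N(0.62) = 0.7324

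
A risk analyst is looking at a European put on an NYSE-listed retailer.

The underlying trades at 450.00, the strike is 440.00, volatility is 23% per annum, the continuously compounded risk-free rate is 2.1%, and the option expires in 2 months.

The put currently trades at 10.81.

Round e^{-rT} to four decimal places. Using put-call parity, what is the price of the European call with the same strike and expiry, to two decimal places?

22.35

exp(−rT) = exp(−0.021·0.1667) = 0.9965
Put-call parity: C − P = S − K·e^(−rT) = 450 − 440·0.9965 = 450 − 438.4600 = 11.5400
C = P + (C − P) = 10.81 + (11.5400) = 22.3500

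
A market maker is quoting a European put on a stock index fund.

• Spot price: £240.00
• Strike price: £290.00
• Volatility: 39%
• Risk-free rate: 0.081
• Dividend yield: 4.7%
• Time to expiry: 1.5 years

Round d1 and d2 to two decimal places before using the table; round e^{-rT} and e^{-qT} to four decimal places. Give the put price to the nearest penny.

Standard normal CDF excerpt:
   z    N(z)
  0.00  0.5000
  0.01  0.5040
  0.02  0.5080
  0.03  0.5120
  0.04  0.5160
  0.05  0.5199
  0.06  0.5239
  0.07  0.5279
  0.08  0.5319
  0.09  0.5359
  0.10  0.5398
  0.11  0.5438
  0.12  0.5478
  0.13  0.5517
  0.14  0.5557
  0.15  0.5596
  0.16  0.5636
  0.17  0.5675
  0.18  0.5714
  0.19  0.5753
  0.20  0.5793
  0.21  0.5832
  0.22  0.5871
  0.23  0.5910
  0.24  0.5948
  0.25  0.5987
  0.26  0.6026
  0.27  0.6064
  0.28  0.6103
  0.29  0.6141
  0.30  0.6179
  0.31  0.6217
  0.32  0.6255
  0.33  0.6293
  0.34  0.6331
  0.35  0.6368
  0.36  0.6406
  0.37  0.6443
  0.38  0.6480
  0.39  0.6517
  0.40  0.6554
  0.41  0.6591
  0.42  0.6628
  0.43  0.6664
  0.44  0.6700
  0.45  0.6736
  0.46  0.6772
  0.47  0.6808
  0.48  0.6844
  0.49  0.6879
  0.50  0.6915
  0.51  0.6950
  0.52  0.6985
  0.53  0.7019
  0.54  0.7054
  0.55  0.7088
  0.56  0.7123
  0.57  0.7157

σ√T = 0.39 × 1.2247 = 0.4777
d₁ = [ln(240/290) + (0.081 − 0.047 + 0.39²/2)·1.5] / 0.4777 = [-0.1892 + 0.1651] / 0.4777 = -0.0506 ⇒ -0.05
d₂ = d₁ − σ√T = -0.0506 − 0.4777 = -0.5282 ⇒ -0.53
exp(−qT) = exp(−0.047·1.5) = 0.9319;  exp(−rT) = exp(−0.081·1.5) = 0.8856
N(−d₂) = N(0.53) = 0.7019;  N(−d₁) = N(0.05) = 0.5199
P = 290·0.8856·0.7019 − 240·0.9319·0.5199 = 180.2648 − 116.2788 = 63.9860

£63.99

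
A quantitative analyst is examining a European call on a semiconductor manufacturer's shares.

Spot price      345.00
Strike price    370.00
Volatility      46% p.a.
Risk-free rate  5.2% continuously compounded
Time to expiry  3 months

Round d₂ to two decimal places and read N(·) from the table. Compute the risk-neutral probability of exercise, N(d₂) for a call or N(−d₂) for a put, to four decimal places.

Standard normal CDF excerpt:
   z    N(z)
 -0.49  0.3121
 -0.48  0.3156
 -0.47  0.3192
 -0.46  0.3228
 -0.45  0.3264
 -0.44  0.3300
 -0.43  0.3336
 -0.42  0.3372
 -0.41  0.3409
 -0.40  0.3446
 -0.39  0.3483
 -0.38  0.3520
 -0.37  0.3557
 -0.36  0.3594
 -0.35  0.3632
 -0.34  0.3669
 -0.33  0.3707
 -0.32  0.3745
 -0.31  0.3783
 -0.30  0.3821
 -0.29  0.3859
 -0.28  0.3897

T = 0.25;  σ√T = 0.2300
d₁ = [ln(345/370) + (0.052 + ½·0.46²)·0.25] / (σ√T) = (-0.0700 + 0.0394) / 0.2300 = -0.1326 ≈ -0.13
d₂ = -0.1326 − 0.2300 = -0.3626 ≈ -0.36
Pr(exercise) under Q = N(d₂) = 0.3594

0.3594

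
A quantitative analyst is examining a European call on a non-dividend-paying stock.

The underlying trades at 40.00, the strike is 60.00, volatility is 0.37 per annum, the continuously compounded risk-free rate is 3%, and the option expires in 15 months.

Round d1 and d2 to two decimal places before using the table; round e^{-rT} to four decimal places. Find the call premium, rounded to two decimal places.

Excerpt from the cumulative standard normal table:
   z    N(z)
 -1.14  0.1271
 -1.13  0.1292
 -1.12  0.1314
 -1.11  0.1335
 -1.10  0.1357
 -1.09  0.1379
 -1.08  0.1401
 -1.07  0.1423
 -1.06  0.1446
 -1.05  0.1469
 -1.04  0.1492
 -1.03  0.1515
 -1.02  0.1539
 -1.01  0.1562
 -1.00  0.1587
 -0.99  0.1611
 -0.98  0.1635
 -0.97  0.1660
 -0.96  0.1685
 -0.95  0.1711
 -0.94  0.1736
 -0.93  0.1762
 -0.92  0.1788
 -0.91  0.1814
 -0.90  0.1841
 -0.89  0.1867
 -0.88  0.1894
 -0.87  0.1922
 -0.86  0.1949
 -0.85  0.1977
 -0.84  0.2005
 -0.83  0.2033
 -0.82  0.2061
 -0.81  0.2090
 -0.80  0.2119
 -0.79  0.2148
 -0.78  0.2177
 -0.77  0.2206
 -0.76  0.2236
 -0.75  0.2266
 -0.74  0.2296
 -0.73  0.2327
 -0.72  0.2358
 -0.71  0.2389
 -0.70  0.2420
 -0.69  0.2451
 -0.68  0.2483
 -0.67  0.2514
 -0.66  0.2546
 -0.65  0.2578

2.09

σ√T = 0.37 × 1.1180 = 0.4137
d₁ = [ln(40/60) + (0.03 + 0.37²/2)·1.25] / 0.4137 = [-0.4055 + 0.1231] / 0.4137 = -0.6827 → -0.68
d₂ = d₁ − σ√T = -0.6827 − 0.4137 = -1.0963 → -1.10
exp(−rT) = exp(−0.03·1.25) = 0.9632
N(d₁) = N(-0.68) = 0.2483;  N(d₂) = N(-1.10) = 0.1357
C = 40·0.2483 − 60·0.9632·0.1357 = 9.9320 − 7.8424 = 2.0896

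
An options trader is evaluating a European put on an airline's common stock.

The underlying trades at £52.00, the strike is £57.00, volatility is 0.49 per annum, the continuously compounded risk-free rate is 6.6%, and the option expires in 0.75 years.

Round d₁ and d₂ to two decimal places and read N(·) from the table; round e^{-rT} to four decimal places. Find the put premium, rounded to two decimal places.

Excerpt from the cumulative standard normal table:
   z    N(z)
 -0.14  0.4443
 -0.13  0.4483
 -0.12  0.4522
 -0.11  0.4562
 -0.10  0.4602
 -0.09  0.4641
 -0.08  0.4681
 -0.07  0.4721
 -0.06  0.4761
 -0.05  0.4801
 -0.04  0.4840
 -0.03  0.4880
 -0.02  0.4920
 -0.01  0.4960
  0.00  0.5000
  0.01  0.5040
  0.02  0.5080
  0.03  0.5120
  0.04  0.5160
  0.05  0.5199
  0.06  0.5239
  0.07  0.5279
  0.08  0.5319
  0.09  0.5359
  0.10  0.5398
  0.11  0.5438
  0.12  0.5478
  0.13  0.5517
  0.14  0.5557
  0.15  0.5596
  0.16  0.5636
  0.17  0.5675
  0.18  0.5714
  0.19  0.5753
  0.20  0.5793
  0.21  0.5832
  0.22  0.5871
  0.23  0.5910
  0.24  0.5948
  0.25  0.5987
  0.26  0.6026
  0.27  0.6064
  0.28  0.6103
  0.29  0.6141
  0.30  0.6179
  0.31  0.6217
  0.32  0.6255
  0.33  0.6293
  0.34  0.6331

£10.00

σ√T = 0.49 × 0.8660 = 0.4244
ln(S/K) + (r + σ²/2)T = ln(52/57) + (0.066 + 0.49²/2)·0.75 = -0.0918 + 0.1395 = 0.0477
d₁ = 0.0477 / 0.4244 = 0.1125 which rounds to 0.11
d₂ = d₁ − σ√T = 0.1125 − 0.4244 = -0.3119 which rounds to -0.31
exp(−rT) = exp(−0.066·0.75) = 0.9517
N(−d₂) = N(0.31) = 0.6217;  N(−d₁) = N(-0.11) = 0.4562
P = 57·0.9517·0.6217 − 52·0.4562 = 33.7253 − 23.7224 = 10.0029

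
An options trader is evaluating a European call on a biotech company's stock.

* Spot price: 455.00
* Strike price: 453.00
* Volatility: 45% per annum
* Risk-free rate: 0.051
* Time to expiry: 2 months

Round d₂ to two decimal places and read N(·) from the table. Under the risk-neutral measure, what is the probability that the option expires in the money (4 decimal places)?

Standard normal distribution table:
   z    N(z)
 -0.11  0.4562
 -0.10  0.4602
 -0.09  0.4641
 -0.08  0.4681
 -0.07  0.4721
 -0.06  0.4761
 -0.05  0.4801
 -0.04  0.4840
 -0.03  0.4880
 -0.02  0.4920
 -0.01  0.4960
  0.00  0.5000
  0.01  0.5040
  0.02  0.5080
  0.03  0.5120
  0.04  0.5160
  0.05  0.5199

0.4920

T = 0.1667;  σ√T = 0.1837
d₁ = [ln(455/453) + (0.051 + ½·0.45²)·0.1667] / (σ√T) = (0.0044 + 0.0254) / 0.1837 = 0.1621 ≈ 0.16
d₂ = 0.1621 − 0.1837 = -0.0216 ≈ -0.02
Pr(exercise) under Q = N(d₂) = 0.4920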